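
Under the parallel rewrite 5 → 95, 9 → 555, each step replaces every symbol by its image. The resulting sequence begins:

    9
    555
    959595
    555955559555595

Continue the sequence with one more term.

φ(555955559555595) expands symbol-by-symbol to 95 95 95 555 95 95 95 95 555 95 95 95 95 555 95; joining the 15 pieces gives the next term.

959595555959595955559595959555595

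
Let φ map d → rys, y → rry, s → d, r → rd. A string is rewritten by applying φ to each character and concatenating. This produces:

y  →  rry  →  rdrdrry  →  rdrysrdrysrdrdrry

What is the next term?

rdrysrdrrydrdrysrdrrydrdrysrdrysrdrdrry

Applying the rule to each of the 17 symbols of rdrysrdrysrdrdrry gives the pieces rd rys rd rry d rd rys rd rry d rd rys rd rys rd rd rry, which concatenate to the answer.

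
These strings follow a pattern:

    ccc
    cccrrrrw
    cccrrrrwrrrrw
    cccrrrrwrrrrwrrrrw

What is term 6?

Every step adds rrrrw to the end: s(k+1) = s(k)·rrrrw.
From cccrrrrwrrrrwrrrrw, 2 further steps: cccrrrrwrrrrwrrrrw → cccrrrrwrrrrwrrrrwrrrrw → (answer).

cccrrrrwrrrrwrrrrwrrrrwrrrrw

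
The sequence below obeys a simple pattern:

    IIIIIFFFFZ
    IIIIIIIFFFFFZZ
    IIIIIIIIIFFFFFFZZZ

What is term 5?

IIIIIIIIIIIIIFFFFFFFFZZZZZ

Each string has the form I^{2n+1} F^{n+2} Z^{n-1}, where the shown terms are n = 2, 3, 4.
For term 5, n = 6, so the run lengths are 13, 8, 5.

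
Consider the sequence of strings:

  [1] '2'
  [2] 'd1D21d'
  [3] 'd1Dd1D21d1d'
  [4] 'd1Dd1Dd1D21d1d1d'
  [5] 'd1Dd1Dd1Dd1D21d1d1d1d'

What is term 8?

d1Dd1Dd1Dd1Dd1Dd1Dd1D21d1d1d1d1d1d1d

Each term wraps the previous one in d1D on the left and 1d on the right.
From d1Dd1Dd1Dd1D21d1d1d1d, 3 further steps: d1Dd1Dd1Dd1D21d1d1d1d → d1Dd1Dd1Dd1Dd1D21d1d1d1d1d → d1Dd1Dd1Dd1Dd1Dd1D21d1d1d1d1d1d → (answer).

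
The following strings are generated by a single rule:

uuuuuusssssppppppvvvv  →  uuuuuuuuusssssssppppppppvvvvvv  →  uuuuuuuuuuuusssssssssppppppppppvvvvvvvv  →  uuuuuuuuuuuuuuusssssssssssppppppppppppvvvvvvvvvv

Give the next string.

uuuuuuuuuuuuuuuuuusssssssssssssppppppppppppppvvvvvvvvvvvv

The n-th term is 3n u's then 2n+1 s's then 2n+2 p's then 2n v's, where the shown terms are n = 2, 3, 4, 5.
At n = 6 the blocks have lengths 18, 13, 14, 12.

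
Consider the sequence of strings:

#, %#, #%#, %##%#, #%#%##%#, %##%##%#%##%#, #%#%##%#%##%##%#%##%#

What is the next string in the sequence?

Each term (from the third on) is the two preceding terms concatenated in order: term 3 = #·%# = #%#.
So term 8 is %##%##%#%##%#·#%#%##%#%##%##%#%##%#.

%##%##%#%##%##%#%##%#%##%##%#%##%#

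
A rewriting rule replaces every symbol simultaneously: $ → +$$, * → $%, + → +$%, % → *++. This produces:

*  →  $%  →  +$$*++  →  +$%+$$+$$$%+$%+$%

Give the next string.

Applying the rule to each of the 17 symbols of +$%+$$+$$$%+$%+$% gives the pieces +$% +$$ *++ +$% +$$ +$$ +$% +$$ +$$ +$$ *++ +$% +$$ *++ +$% +$$ *++, which concatenate to the answer.

+$%+$$*+++$%+$$+$$+$%+$$+$$+$$*+++$%+$$*+++$%+$$*++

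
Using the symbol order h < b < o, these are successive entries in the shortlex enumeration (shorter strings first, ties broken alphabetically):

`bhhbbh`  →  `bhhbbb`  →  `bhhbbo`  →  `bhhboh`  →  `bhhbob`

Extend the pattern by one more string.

bhhboo

Find the rightmost character of bhhbob below o, bump it to the next letter, and reset everything to its right to h.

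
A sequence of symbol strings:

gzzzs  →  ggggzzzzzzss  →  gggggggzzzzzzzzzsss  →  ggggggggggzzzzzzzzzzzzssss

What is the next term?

Reading off run lengths: g runs 1, 4, 7, 10; z runs 3, 6, 9, 12; s runs 1, 2, 3, 4 — each is linear in n (n = 1, 2, …).
At n = 5 the blocks have lengths 13, 15, 5.

gggggggggggggzzzzzzzzzzzzzzzsssss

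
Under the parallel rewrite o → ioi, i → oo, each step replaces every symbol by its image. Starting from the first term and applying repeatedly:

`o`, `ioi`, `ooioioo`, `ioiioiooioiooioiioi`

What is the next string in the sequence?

Replace each of the 19 characters of ioiioiooioiooioiioi in place — oo ioi oo oo ioi oo ioi ioi oo ioi oo ioi ioi oo ioi oo oo ioi oo — and concatenate.

ooioiooooioiooioiioiooioiooioiioiooioiooooioioo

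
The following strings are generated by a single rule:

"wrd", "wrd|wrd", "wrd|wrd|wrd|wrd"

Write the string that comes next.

s(k+1) = s(k)·|·s(k) — each term doubles the last with '|' between the halves.
Doubling wrd|wrd|wrd|wrd with '|' between the halves:

wrd|wrd|wrd|wrd|wrd|wrd|wrd|wrd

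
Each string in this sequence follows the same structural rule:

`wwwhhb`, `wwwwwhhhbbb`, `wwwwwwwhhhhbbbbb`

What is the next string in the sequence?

wwwwwwwwwhhhhhbbbbbbb

Each string has the form w^{2n+1} h^{n+1} b^{2n-1} (n = 1, 2, …).
For the next term, n = 4, so the run lengths are 9, 5, 7.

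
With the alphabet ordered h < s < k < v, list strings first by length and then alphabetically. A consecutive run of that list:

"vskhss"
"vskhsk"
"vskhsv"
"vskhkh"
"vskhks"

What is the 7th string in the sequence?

vskhkv

Stepping forward 2 times from vskhks: vskhks → vskhkk, then the target.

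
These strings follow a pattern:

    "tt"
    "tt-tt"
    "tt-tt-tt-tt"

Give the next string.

s(k+1) = s(k)·-·s(k) — each term doubles the last with '-' between the halves.
So the next term is two copies of tt-tt-tt-tt with '-' between the halves.

tt-tt-tt-tt-tt-tt-tt-tt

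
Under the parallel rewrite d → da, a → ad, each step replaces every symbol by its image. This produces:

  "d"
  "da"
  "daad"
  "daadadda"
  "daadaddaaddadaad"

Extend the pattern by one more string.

Applying the rule to each of the 16 symbols of daadaddaaddadaad gives the pieces da ad ad da ad da da ad ad da da ad da ad ad da, which concatenate to the answer.

daadaddaaddadaadaddadaaddaadadda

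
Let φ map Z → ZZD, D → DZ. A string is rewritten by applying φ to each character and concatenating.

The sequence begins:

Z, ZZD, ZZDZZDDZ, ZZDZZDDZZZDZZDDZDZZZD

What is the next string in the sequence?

Replace each of the 21 characters of ZZDZZDDZZZDZZDDZDZZZD in place — ZZD ZZD DZ ZZD ZZD DZ DZ ZZD ZZD ZZD DZ ZZD ZZD DZ DZ ZZD DZ ZZD ZZD ZZD DZ — and concatenate.

ZZDZZDDZZZDZZDDZDZZZDZZDZZDDZZZDZZDDZDZZZDDZZZDZZDZZDDZ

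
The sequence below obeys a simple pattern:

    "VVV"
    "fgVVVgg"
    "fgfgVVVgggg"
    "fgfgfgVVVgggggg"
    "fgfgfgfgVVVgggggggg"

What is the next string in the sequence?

Each term wraps the previous one in fg on the left and gg on the right.
One more step from fgfgfgfgVVVgggggggg gives the answer.

fgfgfgfgfgVVVgggggggggg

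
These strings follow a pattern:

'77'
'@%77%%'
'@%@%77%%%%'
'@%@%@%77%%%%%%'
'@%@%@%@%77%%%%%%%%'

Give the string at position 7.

s(k+1) = @%·s(k)·%%, so each term gains @% as a prefix and %% as a suffix.
From @%@%@%@%77%%%%%%%%, 2 further steps: @%@%@%@%77%%%%%%%% → @%@%@%@%@%77%%%%%%%%%% → (answer).

@%@%@%@%@%@%77%%%%%%%%%%%%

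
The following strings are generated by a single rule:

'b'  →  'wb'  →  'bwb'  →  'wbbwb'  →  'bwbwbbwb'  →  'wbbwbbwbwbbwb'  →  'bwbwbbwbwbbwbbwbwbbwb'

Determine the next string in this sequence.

wbbwbbwbwbbwbbwbwbbwbwbbwbbwbwbbwb

From term 3 onward, concatenate the second-to-last term with the last: b·wb = bwb, wb·bwb = wbbwb, …
The next term joins wbbwbbwbwbbwb and bwbwbbwbwbbwbbwbwbbwb.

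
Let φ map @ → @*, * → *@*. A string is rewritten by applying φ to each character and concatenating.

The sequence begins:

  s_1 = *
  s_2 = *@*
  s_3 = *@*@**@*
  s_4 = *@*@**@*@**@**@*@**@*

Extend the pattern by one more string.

φ(*@*@**@*@**@**@*@**@*) expands symbol-by-symbol to *@* @* *@* @* *@* *@* @* *@* @* *@* *@* @* *@* *@* @* *@* @* *@* *@* @* *@*; joining the 21 pieces gives the next term.

*@*@**@*@**@**@*@**@*@**@**@*@**@**@*@**@*@**@**@*@**@*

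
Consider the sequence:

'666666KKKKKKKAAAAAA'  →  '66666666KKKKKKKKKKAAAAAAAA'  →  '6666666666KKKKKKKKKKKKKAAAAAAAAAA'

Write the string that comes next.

666666666666KKKKKKKKKKKKKKKKAAAAAAAAAAAA

Reading off run lengths: 6 runs 6, 8, 10; K runs 7, 10, 13; A runs 6, 8, 10 — each is linear in n, where the shown terms are n = 3, 4, 5.
Setting n = 6 gives 12, 16, 12 characters in each block.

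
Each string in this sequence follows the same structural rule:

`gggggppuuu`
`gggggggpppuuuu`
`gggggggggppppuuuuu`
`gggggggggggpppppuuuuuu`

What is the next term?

gggggggggggggppppppuuuuuuu

Term n consists of 2n-1 g's, followed by n-1 p's, followed by n u's, where the shown terms are n = 3, 4, 5, 6.
At n = 7 the blocks have lengths 13, 6, 7.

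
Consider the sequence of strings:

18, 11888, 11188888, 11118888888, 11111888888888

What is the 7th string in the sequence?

11111118888888888888

Reading off run lengths: 1 runs 1, 2, 3, 4, 5; 8 runs 1, 3, 5, 7, 9 — each is linear in n (n = 1, 2, …).
Setting n = 7 gives 7, 13 characters in each block.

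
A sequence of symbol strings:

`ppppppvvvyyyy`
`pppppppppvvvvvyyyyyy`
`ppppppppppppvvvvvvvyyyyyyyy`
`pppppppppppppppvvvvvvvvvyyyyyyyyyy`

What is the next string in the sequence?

ppppppppppppppppppvvvvvvvvvvvyyyyyyyyyyyy

Reading off run lengths: p runs 6, 9, 12, 15; v runs 3, 5, 7, 9; y runs 4, 6, 8, 10 — each is linear in n (n = 1, 2, …).
For the next term, n = 5, so the run lengths are 18, 11, 12.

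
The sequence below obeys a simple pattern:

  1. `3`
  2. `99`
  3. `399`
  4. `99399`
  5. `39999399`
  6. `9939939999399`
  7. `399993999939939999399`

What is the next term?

9939939999399399993999939939999399

From term 3 onward, concatenate the second-to-last term with the last: 3·99 = 399, 99·399 = 99399, …
Continuing: 9939939999399 · 399993999939939999399 gives term 8.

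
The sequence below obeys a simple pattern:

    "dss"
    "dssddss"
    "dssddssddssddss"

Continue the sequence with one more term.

Every step duplicates the string with 'd' between the halves.
So the next term is two copies of dssddssddssddss with 'd' between the halves.

dssddssddssddssddssddssddssddss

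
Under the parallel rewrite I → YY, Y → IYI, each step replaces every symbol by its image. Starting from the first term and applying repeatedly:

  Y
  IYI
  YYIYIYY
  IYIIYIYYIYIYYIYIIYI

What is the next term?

YYIYIYYYYIYIYYIYIIYIYYIYIYYIYIIYIYYIYIYYYYIYIYY

φ(IYIIYIYYIYIYYIYIIYI) expands symbol-by-symbol to YY IYI YY YY IYI YY IYI IYI YY IYI YY IYI IYI YY IYI YY YY IYI YY; joining the 19 pieces gives the next term.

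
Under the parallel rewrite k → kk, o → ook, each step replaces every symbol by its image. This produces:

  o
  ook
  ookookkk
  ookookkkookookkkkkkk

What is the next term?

Rewriting the 20 symbols of ookookkkookookkkkkkk one by one yields ook ook kk ook ook kk kk kk ook ook kk ook ook kk kk kk kk kk kk kk; concatenated:

ookookkkookookkkkkkkookookkkookookkkkkkkkkkkkkkk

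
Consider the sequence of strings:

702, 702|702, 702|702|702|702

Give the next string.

Each string is two copies of the previous one joined by '|'.
Doubling 702|702|702|702 with '|' between the halves:

702|702|702|702|702|702|702|702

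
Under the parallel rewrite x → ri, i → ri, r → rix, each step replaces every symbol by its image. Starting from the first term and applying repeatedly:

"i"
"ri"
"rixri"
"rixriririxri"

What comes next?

Rewriting each symbol of rixriririxri: r→rix, i→ri, x→ri, r→rix, i→ri, r→rix, i→ri, r→rix, i→ri, x→ri, r→rix, i→ri, which concatenates to rix ri ri rix ri rix ri rix ri ri rix ri.

rixriririxririxririxriririxri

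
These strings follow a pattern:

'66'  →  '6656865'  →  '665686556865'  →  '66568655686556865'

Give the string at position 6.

665686556865568655686556865

The strings grow by a fixed suffix 56865 each time.
From 66568655686556865, 2 further steps: 66568655686556865 → 6656865568655686556865 → (answer).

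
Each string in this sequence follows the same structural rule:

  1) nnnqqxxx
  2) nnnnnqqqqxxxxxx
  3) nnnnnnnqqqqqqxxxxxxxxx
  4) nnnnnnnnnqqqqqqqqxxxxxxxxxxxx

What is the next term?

Reading off run lengths: n runs 3, 5, 7, 9; q runs 2, 4, 6, 8; x runs 3, 6, 9, 12 — each is linear in n (n = 1, 2, …).
For the next term, n = 5, so the run lengths are 11, 10, 15.

nnnnnnnnnnnqqqqqqqqqqxxxxxxxxxxxxxxx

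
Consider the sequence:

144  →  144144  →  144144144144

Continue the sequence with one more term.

Every step duplicates the string.
So the next term is two copies of 144144144144.

144144144144144144144144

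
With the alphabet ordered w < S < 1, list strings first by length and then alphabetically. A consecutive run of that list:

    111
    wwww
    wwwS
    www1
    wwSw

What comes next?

wwSS

Find the rightmost character of wwSw below 1, bump it to the next letter, and reset everything to its right to w.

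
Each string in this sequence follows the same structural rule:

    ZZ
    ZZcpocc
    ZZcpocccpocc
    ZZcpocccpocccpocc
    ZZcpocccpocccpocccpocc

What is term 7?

The strings grow by a fixed suffix cpocc each time.
From ZZcpocccpocccpocccpocc, 2 further steps: ZZcpocccpocccpocccpocc → ZZcpocccpocccpocccpocccpocc → (answer).

ZZcpocccpocccpocccpocccpocccpocc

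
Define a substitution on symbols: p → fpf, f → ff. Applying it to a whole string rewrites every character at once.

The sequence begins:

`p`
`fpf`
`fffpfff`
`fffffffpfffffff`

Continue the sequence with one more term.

fffffffffffffffpfffffffffffffff

Replace each of the 15 characters of fffffffpfffffff in place — ff ff ff ff ff ff ff fpf ff ff ff ff ff ff ff — and concatenate.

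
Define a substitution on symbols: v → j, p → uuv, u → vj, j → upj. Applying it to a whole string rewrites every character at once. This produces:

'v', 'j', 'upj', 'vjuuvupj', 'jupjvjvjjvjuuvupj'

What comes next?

Applying the rule to each of the 17 symbols of jupjvjvjjvjuuvupj gives the pieces upj vj uuv upj j upj j upj upj j upj vj vj j vj uuv upj, which concatenate to the answer.

upjvjuuvupjjupjjupjupjjupjvjvjjvjuuvupj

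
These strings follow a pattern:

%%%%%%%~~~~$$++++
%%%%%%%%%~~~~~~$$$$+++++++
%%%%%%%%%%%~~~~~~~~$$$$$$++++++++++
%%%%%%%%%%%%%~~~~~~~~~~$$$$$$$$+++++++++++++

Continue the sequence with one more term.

Reading off run lengths: % runs 7, 9, 11, 13; ~ runs 4, 6, 8, 10; $ runs 2, 4, 6, 8; + runs 4, 7, 10, 13 — each is linear in n, where the shown terms are n = 2, 3, 4, 5.
At n = 6 the blocks have lengths 15, 12, 10, 16.

%%%%%%%%%%%%%%%~~~~~~~~~~~~$$$$$$$$$$++++++++++++++++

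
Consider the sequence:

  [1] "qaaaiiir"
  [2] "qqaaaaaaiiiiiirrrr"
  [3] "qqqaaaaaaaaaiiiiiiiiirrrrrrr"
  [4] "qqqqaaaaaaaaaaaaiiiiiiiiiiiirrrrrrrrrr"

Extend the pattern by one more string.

Each string has the form q^{n} a^{3n} i^{3n} r^{3n-2} (n = 1, 2, …).
Setting n = 5 gives 5, 15, 15, 13 characters in each block.

qqqqqaaaaaaaaaaaaaaaiiiiiiiiiiiiiiirrrrrrrrrrrrr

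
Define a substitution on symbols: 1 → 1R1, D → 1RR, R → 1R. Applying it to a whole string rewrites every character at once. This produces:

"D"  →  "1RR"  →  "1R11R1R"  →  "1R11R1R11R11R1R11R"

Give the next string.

Applying the rule to each of the 18 symbols of 1R11R1R11R11R1R11R gives the pieces 1R1 1R 1R1 1R1 1R 1R1 1R 1R1 1R1 1R 1R1 1R1 1R 1R1 1R 1R1 1R1 1R, which concatenate to the answer.

1R11R1R11R11R1R11R1R11R11R1R11R11R1R11R1R11R11R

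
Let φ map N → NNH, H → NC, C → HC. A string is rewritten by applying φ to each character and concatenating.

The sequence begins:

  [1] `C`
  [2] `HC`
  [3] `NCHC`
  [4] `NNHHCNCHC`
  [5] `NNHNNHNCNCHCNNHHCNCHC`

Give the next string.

NNHNNHNCNNHNNHNCNNHHCNNHHCNCHCNNHNNHNCNCHCNNHHCNCHC

Applying the rule to each of the 21 symbols of NNHNNHNCNCHCNNHHCNCHC gives the pieces NNH NNH NC NNH NNH NC NNH HC NNH HC NC HC NNH NNH NC NC HC NNH HC NC HC, which concatenate to the answer.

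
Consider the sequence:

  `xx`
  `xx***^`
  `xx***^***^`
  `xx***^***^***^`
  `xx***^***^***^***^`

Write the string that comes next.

xx***^***^***^***^***^

Each term is the previous one with ***^ appended.
One more step from xx***^***^***^***^ gives the answer.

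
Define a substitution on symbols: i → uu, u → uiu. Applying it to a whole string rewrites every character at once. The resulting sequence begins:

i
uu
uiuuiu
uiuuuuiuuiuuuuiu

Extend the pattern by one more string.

φ(uiuuuuiuuiuuuuiu) expands symbol-by-symbol to uiu uu uiu uiu uiu uiu uu uiu uiu uu uiu uiu uiu uiu uu uiu; joining the 16 pieces gives the next term.

uiuuuuiuuiuuiuuiuuuuiuuiuuuuiuuiuuiuuiuuuuiu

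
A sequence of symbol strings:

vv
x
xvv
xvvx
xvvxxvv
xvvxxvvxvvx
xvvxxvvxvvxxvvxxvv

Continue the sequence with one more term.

xvvxxvvxvvxxvvxxvvxvvxxvvxvvx

This is a Fibonacci-style word recurrence s(k) = s(k−1)·s(k−2): e.g. x·vv = xvv.
So term 8 is xvvxxvvxvvxxvvxxvv·xvvxxvvxvvx.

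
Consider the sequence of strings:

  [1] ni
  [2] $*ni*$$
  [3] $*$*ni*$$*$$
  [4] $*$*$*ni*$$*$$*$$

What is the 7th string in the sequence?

s(k+1) = $*·s(k)·*$$, so each term gains $* as a prefix and *$$ as a suffix.
From $*$*$*ni*$$*$$*$$, 3 further steps: $*$*$*ni*$$*$$*$$ → $*$*$*$*ni*$$*$$*$$*$$ → $*$*$*$*$*ni*$$*$$*$$*$$*$$ → (answer).

$*$*$*$*$*$*ni*$$*$$*$$*$$*$$*$$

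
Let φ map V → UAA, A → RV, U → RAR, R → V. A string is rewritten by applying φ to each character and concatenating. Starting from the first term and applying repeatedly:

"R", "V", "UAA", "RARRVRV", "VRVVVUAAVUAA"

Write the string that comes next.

UAAVUAAUAAUAARARRVRVUAARARRVRV

Expanding VRVVVUAAVUAA: V→UAA, R→V, V→UAA, V→UAA, V→UAA, U→RAR, A→RV, A→RV, V→UAA, U→RAR, A→RV, A→RV. Concatenated: UAA V UAA UAA UAA RAR RV RV UAA RAR RV RV.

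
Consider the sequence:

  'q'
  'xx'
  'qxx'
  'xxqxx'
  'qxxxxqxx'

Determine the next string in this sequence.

This is a Fibonacci-style word recurrence s(k) = s(k−2)·s(k−1): e.g. q·xx = qxx.
The next term joins xxqxx and qxxxxqxx.

xxqxxqxxxxqxx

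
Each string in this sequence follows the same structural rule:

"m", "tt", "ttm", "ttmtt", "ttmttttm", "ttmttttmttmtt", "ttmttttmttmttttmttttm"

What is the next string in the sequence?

ttmttttmttmttttmttttmttmttttmttmtt

Each term (from the third on) is the previous term followed by the one before it: term 3 = tt·m = ttm.
The next term joins ttmttttmttmttttmttttm and ttmttttmttmtt.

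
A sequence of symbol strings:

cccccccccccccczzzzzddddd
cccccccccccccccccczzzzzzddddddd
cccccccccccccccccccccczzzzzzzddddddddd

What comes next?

Term n consists of 4n+2 c's, followed by n+2 z's, followed by 2n-1 d's, where the shown terms are n = 3, 4, 5.
Setting n = 6 gives 26, 8, 11 characters in each block.

cccccccccccccccccccccccccczzzzzzzzddddddddddd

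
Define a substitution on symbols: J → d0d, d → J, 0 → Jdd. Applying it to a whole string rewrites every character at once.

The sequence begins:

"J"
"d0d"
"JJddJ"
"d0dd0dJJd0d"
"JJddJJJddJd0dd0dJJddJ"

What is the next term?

φ(JJddJJJddJd0dd0dJJddJ) expands symbol-by-symbol to d0d d0d J J d0d d0d d0d J J d0d J Jdd J J Jdd J d0d d0d J J d0d; joining the 21 pieces gives the next term.

d0dd0dJJd0dd0dd0dJJd0dJJddJJJddJd0dd0dJJd0d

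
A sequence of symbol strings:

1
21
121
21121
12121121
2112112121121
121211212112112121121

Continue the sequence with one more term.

Each term (from the third on) is the two preceding terms concatenated in order: term 3 = 1·21 = 121.
So term 8 is 2112112121121·121211212112112121121.

2112112121121121211212112112121121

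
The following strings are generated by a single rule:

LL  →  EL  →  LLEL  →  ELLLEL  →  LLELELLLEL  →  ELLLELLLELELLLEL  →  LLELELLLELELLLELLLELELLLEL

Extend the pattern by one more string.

ELLLELLLELELLLELLLELELLLELELLLELLLELELLLEL

From term 3 onward, concatenate the second-to-last term with the last: LL·EL = LLEL, EL·LLEL = ELLLEL, …
Continuing: ELLLELLLELELLLEL · LLELELLLELELLLELLLELELLLEL gives term 8.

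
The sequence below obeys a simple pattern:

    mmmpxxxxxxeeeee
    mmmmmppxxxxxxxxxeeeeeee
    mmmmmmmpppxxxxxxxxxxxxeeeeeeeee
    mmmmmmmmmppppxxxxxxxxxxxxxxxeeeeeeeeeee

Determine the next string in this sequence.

mmmmmmmmmmmpppppxxxxxxxxxxxxxxxxxxeeeeeeeeeeeee

Reading off run lengths: m runs 3, 5, 7, 9; p runs 1, 2, 3, 4; x runs 6, 9, 12, 15; e runs 5, 7, 9, 11 — each is linear in n, where the shown terms are n = 2, 3, 4, 5.
Setting n = 6 gives 11, 5, 18, 13 characters in each block.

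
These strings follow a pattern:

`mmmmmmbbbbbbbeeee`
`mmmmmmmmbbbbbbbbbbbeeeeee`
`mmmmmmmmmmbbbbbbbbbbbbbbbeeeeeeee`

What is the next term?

mmmmmmmmmmmmbbbbbbbbbbbbbbbbbbbeeeeeeeeee

Each string has the form m^{2n+2} b^{4n-1} e^{2n}, where the shown terms are n = 2, 3, 4.
At n = 5 the blocks have lengths 12, 19, 10.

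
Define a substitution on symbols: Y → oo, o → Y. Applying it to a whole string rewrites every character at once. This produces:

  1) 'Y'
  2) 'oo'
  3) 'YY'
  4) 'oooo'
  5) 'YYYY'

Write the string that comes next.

oooooooo

Apply φ to YYYY symbol by symbol: Y→oo, Y→oo, Y→oo, Y→oo; joined: oo oo oo oo.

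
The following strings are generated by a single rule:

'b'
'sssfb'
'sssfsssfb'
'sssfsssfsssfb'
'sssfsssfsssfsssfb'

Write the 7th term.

Each term is the previous one with sssf prepended.
From sssfsssfsssfsssfb, 2 further steps: sssfsssfsssfsssfb → sssfsssfsssfsssfsssfb → (answer).

sssfsssfsssfsssfsssfsssfb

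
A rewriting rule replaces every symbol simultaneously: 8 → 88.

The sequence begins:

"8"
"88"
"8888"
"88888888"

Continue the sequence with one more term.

Rewriting each symbol of 88888888: 8→88, 8→88, 8→88, 8→88, 8→88, 8→88, 8→88, 8→88, which concatenates to 88 88 88 88 88 88 88 88.

8888888888888888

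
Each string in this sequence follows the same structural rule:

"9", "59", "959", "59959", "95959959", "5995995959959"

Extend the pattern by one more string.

This is a Fibonacci-style word recurrence s(k) = s(k−2)·s(k−1): e.g. 9·59 = 959.
So term 7 is 95959959·5995995959959.

959599595995995959959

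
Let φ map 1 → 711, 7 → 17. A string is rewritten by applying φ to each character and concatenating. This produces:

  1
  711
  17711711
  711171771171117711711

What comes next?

Rewriting the 21 symbols of 711171771171117711711 one by one yields 17 711 711 711 17 711 17 17 711 711 17 711 711 711 17 17 711 711 17 711 711; concatenated:

1771171171117711171771171117711711711171771171117711711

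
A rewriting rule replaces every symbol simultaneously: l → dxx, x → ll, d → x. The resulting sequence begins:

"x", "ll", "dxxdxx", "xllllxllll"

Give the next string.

Expanding xllllxllll: x→ll, l→dxx, l→dxx, l→dxx, l→dxx, x→ll, l→dxx, l→dxx, l→dxx, l→dxx. Concatenated: ll dxx dxx dxx dxx ll dxx dxx dxx dxx.

lldxxdxxdxxdxxlldxxdxxdxxdxx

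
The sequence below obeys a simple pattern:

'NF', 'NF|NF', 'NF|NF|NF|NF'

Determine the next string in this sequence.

Each string is two copies of the previous one joined by '|'.
Doubling NF|NF|NF|NF with '|' between the halves:

NF|NF|NF|NF|NF|NF|NF|NF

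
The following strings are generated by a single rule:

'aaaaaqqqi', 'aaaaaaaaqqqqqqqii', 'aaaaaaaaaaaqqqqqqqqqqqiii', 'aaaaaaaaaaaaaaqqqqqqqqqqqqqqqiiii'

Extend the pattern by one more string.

aaaaaaaaaaaaaaaaaqqqqqqqqqqqqqqqqqqqiiiii

Reading off run lengths: a runs 5, 8, 11, 14; q runs 3, 7, 11, 15; i runs 1, 2, 3, 4 — each is linear in n (n = 1, 2, …).
Setting n = 5 gives 17, 19, 5 characters in each block.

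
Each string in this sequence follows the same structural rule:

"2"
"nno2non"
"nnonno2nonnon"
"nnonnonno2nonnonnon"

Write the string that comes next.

Every step adds nno to the front and non to the end of the previous string.
Applying this once more to nnonnonno2nonnonnon:

nnonnonnonno2nonnonnonnon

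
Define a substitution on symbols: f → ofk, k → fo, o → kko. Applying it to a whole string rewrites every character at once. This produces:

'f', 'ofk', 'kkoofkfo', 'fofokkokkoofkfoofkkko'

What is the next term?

Applying the rule to each of the 21 symbols of fofokkokkoofkfoofkkko gives the pieces ofk kko ofk kko fo fo kko fo fo kko kko ofk fo ofk kko kko ofk fo fo fo kko, which concatenate to the answer.

ofkkkoofkkkofofokkofofokkokkoofkfoofkkkokkoofkfofofokko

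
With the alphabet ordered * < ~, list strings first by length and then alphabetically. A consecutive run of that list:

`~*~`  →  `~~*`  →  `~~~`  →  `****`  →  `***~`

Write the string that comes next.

Treat ***~ as a base-2 numeral over the given alphabet and add one, carrying through any trailing ~'s.

**~*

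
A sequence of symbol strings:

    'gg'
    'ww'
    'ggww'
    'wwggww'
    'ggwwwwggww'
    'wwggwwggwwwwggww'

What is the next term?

ggwwwwggwwwwggwwggwwwwggww

This is a Fibonacci-style word recurrence s(k) = s(k−2)·s(k−1): e.g. gg·ww = ggww.
The next term joins ggwwwwggww and wwggwwggwwwwggww.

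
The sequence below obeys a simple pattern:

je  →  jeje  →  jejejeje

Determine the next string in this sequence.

jejejejejejejeje

s(k+1) = s(k)·s(k) — each term doubles the last.
So the next term is two copies of jejejeje.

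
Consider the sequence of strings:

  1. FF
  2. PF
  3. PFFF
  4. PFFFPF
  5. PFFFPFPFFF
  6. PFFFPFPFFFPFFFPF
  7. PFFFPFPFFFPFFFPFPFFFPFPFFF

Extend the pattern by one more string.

From term 3 onward, concatenate the last term with the second-to-last: PF·FF = PFFF, PFFF·PF = PFFFPF, …
Continuing: PFFFPFPFFFPFFFPFPFFFPFPFFF · PFFFPFPFFFPFFFPF gives term 8.

PFFFPFPFFFPFFFPFPFFFPFPFFFPFFFPFPFFFPFFFPF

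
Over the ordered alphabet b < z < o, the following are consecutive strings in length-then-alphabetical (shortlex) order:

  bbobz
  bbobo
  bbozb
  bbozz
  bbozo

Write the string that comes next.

bboob

Find the rightmost character of bbozo below o, bump it to the next letter, and reset everything to its right to b.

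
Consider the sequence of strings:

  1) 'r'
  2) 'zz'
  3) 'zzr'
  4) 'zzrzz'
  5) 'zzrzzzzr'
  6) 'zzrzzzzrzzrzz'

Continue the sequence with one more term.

zzrzzzzrzzrzzzzrzzzzr

Each term (from the third on) is the previous term followed by the one before it: term 3 = zz·r = zzr.
So term 7 is zzrzzzzrzzrzz·zzrzzzzr.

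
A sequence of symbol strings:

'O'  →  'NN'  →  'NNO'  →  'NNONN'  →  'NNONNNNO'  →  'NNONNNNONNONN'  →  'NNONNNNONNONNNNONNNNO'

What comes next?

NNONNNNONNONNNNONNNNONNONNNNONNONN

From term 3 onward, concatenate the last term with the second-to-last: NN·O = NNO, NNO·NN = NNONN, …
So term 8 is NNONNNNONNONNNNONNNNO·NNONNNNONNONN.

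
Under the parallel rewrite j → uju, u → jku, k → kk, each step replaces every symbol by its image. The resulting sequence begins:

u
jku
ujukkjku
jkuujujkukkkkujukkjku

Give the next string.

ujukkjkujkuujujkuujukkjkukkkkkkkkjkuujujkukkkkujukkjku

φ(jkuujujkukkkkujukkjku) expands symbol-by-symbol to uju kk jku jku uju jku uju kk jku kk kk kk kk jku uju jku kk kk uju kk jku; joining the 21 pieces gives the next term.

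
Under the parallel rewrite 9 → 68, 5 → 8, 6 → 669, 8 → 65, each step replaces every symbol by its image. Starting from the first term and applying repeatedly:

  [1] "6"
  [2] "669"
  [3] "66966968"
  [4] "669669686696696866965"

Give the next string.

Applying the rule to each of the 21 symbols of 669669686696696866965 gives the pieces 669 669 68 669 669 68 669 65 669 669 68 669 669 68 669 65 669 669 68 669 8, which concatenate to the answer.

669669686696696866965669669686696696866965669669686698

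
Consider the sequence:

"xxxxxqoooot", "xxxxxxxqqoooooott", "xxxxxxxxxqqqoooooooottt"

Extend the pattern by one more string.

xxxxxxxxxxxqqqqooooooooootttt

The n-th term is 2n+1 x's then n-1 q's then 2n o's then n-1 t's, where the shown terms are n = 2, 3, 4.
Setting n = 5 gives 11, 4, 10, 4 characters in each block.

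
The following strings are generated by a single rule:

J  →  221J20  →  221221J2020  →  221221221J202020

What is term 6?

Each term wraps the previous one in 221 on the left and 20 on the right.
From 221221221J202020, 2 further steps: 221221221J202020 → 221221221221J20202020 → (answer).

221221221221221J2020202020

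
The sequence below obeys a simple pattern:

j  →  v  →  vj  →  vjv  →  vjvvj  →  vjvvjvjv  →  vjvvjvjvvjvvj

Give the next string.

vjvvjvjvvjvvjvjvvjvjv

From term 3 onward, concatenate the last term with the second-to-last: v·j = vj, vj·v = vjv, …
The next term joins vjvvjvjvvjvvj and vjvvjvjv.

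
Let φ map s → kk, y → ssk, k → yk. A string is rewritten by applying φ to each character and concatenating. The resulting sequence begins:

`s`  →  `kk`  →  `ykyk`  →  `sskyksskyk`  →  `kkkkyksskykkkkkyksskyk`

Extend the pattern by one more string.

Rewriting the 22 symbols of kkkkyksskykkkkkyksskyk one by one yields yk yk yk yk ssk yk kk kk yk ssk yk yk yk yk yk ssk yk kk kk yk ssk yk; concatenated:

ykykykyksskykkkkkyksskykykykykyksskykkkkkyksskyk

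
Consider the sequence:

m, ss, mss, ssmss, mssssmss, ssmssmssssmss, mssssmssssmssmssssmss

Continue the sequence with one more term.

ssmssmssssmssmssssmssssmssmssssmss

Each term (from the third on) is the two preceding terms concatenated in order: term 3 = m·ss = mss.
So term 8 is ssmssmssssmss·mssssmssssmssmssssmss.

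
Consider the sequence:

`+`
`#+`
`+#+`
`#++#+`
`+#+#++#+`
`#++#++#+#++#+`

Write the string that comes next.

From term 3 onward, concatenate the second-to-last term with the last: +·#+ = +#+, #+·+#+ = #++#+, …
So term 7 is +#+#++#+·#++#++#+#++#+.

+#+#++#+#++#++#+#++#+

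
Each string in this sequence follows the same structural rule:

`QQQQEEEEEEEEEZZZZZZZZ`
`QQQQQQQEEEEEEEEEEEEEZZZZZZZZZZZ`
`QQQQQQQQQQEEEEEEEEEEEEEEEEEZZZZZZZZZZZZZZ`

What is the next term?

QQQQQQQQQQQQQEEEEEEEEEEEEEEEEEEEEEZZZZZZZZZZZZZZZZZ

The n-th term is 3n-2 Q's then 4n+1 E's then 3n+2 Z's, where the shown terms are n = 2, 3, 4.
For the next term, n = 5, so the run lengths are 13, 21, 17.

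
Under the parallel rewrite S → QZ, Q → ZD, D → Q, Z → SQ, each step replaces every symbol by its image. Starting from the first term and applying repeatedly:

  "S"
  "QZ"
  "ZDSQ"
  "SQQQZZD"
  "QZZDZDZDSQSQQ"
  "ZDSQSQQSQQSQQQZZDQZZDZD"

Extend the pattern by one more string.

SQQQZZDQZZDZDQZZDZDQZZDZDZDSQSQQZDSQSQQSQQ

Replace each of the 23 characters of ZDSQSQQSQQSQQQZZDQZZDZD in place — SQ Q QZ ZD QZ ZD ZD QZ ZD ZD QZ ZD ZD ZD SQ SQ Q ZD SQ SQ Q SQ Q — and concatenate.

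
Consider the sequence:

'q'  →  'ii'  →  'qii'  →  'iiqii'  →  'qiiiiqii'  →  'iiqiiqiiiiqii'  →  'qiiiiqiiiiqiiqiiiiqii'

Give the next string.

iiqiiqiiiiqiiqiiiiqiiiiqiiqiiiiqii

Each term (from the third on) is the two preceding terms concatenated in order: term 3 = q·ii = qii.
Continuing: iiqiiqiiiiqii · qiiiiqiiiiqiiqiiiiqii gives term 8.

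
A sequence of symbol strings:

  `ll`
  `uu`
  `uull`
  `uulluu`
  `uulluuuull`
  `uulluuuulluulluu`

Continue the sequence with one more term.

From term 3 onward, concatenate the last term with the second-to-last: uu·ll = uull, uull·uu = uulluu, …
The next term joins uulluuuulluulluu and uulluuuull.

uulluuuulluulluuuulluuuull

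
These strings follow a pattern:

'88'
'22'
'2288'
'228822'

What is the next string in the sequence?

2288222288

This is a Fibonacci-style word recurrence s(k) = s(k−1)·s(k−2): e.g. 22·88 = 2288.
Continuing: 228822 · 2288 gives term 5.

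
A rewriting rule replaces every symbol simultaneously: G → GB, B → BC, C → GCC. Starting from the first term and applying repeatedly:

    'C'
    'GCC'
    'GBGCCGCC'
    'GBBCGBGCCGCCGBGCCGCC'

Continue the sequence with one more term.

Replace each of the 20 characters of GBBCGBGCCGCCGBGCCGCC in place — GB BC BC GCC GB BC GB GCC GCC GB GCC GCC GB BC GB GCC GCC GB GCC GCC — and concatenate.

GBBCBCGCCGBBCGBGCCGCCGBGCCGCCGBBCGBGCCGCCGBGCCGCC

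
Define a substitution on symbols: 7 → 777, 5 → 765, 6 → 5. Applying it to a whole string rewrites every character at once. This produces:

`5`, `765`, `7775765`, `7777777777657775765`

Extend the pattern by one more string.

Rewriting the 19 symbols of 7777777777657775765 one by one yields 777 777 777 777 777 777 777 777 777 777 5 765 777 777 777 765 777 5 765; concatenated:

77777777777777777777777777777757657777777777657775765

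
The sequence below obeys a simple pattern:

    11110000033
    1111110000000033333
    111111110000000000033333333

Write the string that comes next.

Term n consists of 2n+2 1's, followed by 3n+2 0's, followed by 3n-1 3's (n = 1, 2, …).
For the next term, n = 4, so the run lengths are 10, 14, 11.

11111111110000000000000033333333333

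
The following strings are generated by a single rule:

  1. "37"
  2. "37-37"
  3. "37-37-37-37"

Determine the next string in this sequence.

Every step duplicates the string with '-' between the halves.
One more doubling of 37-37-37-37 gives the answer.

37-37-37-37-37-37-37-37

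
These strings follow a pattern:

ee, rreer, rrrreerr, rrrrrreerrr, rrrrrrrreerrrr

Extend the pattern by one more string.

Each term wraps the previous one in rr on the left and r on the right.
One more step from rrrrrrrreerrrr gives the answer.

rrrrrrrrrreerrrrr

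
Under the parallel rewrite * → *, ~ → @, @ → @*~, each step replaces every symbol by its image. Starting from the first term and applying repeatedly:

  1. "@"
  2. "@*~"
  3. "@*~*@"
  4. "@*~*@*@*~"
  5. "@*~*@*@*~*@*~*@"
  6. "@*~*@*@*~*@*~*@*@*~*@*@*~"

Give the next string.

@*~*@*@*~*@*~*@*@*~*@*@*~*@*~*@*@*~*@*~*@

φ(@*~*@*@*~*@*~*@*@*~*@*@*~) expands symbol-by-symbol to @*~ * @ * @*~ * @*~ * @ * @*~ * @ * @*~ * @*~ * @ * @*~ * @*~ * @; joining the 25 pieces gives the next term.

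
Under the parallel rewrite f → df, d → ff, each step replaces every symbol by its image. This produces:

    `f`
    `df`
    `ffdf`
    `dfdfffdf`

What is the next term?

ffdfffdfdfdfffdf

Rewriting each symbol of dfdfffdf: d→ff, f→df, d→ff, f→df, f→df, f→df, d→ff, f→df, which concatenates to ff df ff df df df ff df.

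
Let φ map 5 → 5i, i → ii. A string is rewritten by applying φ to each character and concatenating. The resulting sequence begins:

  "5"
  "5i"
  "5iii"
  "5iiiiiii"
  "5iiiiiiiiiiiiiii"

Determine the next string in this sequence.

5iiiiiiiiiiiiiiiiiiiiiiiiiiiiiii

Replace each of the 16 characters of 5iiiiiiiiiiiiiii in place — 5i ii ii ii ii ii ii ii ii ii ii ii ii ii ii ii — and concatenate.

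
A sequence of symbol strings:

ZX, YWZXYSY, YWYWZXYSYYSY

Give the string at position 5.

s(k+1) = YW·s(k)·YSY, so each term gains YW as a prefix and YSY as a suffix.
From YWYWZXYSYYSY, 2 further steps: YWYWZXYSYYSY → YWYWYWZXYSYYSYYSY → (answer).

YWYWYWYWZXYSYYSYYSYYSY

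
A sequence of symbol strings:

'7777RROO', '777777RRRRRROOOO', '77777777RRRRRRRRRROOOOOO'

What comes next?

7777777777RRRRRRRRRRRRRROOOOOOOO

Reading off run lengths: 7 runs 4, 6, 8; R runs 2, 6, 10; O runs 2, 4, 6 — each is linear in n (n = 1, 2, …).
Setting n = 4 gives 10, 14, 8 characters in each block.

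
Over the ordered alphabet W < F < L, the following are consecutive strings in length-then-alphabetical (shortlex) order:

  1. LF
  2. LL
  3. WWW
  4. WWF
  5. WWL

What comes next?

WFW

Treat WWL as a base-3 numeral over the given alphabet and add one, carrying through any trailing L's.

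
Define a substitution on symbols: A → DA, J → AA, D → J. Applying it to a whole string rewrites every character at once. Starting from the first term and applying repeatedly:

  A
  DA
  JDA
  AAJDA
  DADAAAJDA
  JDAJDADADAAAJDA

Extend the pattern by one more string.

Replace each of the 15 characters of JDAJDADADAAAJDA in place — AA J DA AA J DA J DA J DA DA DA AA J DA — and concatenate.

AAJDAAAJDAJDAJDADADAAAJDA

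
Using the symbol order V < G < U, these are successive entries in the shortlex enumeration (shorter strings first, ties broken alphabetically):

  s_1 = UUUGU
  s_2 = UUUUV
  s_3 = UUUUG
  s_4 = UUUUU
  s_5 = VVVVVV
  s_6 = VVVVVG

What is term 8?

Advancing 2 positions from VVVVVG through VVVVVG → VVVVVU reaches term 8.

VVVVGV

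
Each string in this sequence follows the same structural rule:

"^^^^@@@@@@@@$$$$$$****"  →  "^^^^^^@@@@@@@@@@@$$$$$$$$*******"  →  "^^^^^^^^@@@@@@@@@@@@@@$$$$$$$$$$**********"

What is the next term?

Term n consists of 2n ^'s, followed by 3n+2 @'s, followed by 2n+2 $'s, followed by 3n-2 *'s, where the shown terms are n = 2, 3, 4.
At n = 5 the blocks have lengths 10, 17, 12, 13.

^^^^^^^^^^@@@@@@@@@@@@@@@@@$$$$$$$$$$$$*************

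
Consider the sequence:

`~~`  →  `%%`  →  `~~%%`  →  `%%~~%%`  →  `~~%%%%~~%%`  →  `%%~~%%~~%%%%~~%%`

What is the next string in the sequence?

~~%%%%~~%%%%~~%%~~%%%%~~%%

This is a Fibonacci-style word recurrence s(k) = s(k−2)·s(k−1): e.g. ~~·%% = ~~%%.
So term 7 is ~~%%%%~~%%·%%~~%%~~%%%%~~%%.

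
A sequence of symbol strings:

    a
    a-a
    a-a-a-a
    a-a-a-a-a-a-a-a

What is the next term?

a-a-a-a-a-a-a-a-a-a-a-a-a-a-a-a

s(k+1) = s(k)·-·s(k) — each term doubles the last with '-' between the halves.
One more doubling of a-a-a-a-a-a-a-a gives the answer.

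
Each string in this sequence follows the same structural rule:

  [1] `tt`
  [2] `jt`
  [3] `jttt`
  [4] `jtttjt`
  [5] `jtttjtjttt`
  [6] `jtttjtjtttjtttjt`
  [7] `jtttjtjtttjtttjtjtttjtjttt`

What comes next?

Each term (from the third on) is the previous term followed by the one before it: term 3 = jt·tt = jttt.
The next term joins jtttjtjtttjtttjtjtttjtjttt and jtttjtjtttjtttjt.

jtttjtjtttjtttjtjtttjtjtttjtttjtjtttjtttjt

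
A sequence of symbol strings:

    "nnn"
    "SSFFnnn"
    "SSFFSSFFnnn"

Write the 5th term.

SSFFSSFFSSFFSSFFnnn

Each term is the previous one with SSFF prepended.
From SSFFSSFFnnn, 2 further steps: SSFFSSFFnnn → SSFFSSFFSSFFnnn → (answer).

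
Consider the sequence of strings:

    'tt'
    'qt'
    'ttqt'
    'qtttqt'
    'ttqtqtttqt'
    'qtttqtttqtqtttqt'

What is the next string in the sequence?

From term 3 onward, concatenate the second-to-last term with the last: tt·qt = ttqt, qt·ttqt = qtttqt, …
So term 7 is ttqtqtttqt·qtttqtttqtqtttqt.

ttqtqtttqtqtttqtttqtqtttqt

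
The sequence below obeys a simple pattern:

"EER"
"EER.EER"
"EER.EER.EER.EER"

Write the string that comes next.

s(k+1) = s(k)·.·s(k) — each term doubles the last with '.' between the halves.
One more doubling of EER.EER.EER.EER gives the answer.

EER.EER.EER.EER.EER.EER.EER.EER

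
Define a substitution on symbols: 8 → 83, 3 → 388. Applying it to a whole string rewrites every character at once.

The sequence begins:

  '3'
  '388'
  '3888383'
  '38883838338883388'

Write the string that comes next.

φ(38883838338883388) expands symbol-by-symbol to 388 83 83 83 388 83 388 83 388 388 83 83 83 388 388 83 83; joining the 17 pieces gives the next term.

38883838338883388833883888383833883888383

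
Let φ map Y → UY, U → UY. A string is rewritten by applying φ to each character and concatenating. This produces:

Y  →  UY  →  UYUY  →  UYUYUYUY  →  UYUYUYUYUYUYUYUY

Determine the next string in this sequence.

UYUYUYUYUYUYUYUYUYUYUYUYUYUYUYUY

φ(UYUYUYUYUYUYUYUY) expands symbol-by-symbol to UY UY UY UY UY UY UY UY UY UY UY UY UY UY UY UY; joining the 16 pieces gives the next term.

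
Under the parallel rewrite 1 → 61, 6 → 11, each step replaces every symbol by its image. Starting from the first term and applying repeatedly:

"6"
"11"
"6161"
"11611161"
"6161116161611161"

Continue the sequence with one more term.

φ(6161116161611161) expands symbol-by-symbol to 11 61 11 61 61 61 11 61 11 61 11 61 61 61 11 61; joining the 16 pieces gives the next term.

11611161616111611161116161611161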